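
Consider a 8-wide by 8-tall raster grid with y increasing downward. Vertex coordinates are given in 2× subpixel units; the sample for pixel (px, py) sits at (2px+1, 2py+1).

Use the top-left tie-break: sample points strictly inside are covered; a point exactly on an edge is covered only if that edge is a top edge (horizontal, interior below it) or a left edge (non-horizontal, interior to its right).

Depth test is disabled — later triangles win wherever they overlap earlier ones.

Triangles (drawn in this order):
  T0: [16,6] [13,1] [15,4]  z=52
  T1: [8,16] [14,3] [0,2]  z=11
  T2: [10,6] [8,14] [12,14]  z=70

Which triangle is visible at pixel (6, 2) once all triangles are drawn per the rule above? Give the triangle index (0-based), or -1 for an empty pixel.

T0:
  2·area = 1
  edge (16, 6)→(13, 1): d=(-3,-5) top-left  bias=+0
  edge (13, 1)→(15, 4): d=(2,3) right/bottom  bias=-1
  edge (15, 4)→(16, 6): d=(1,2) right/bottom  bias=-1
    (6,0)@(13, 1): e=[0,0,1] → ·  [on edge]
  covered (0 px):
    · · · · · · · ·
    · · · · · · · ·
    · · · · · · · ·
    · · · · · · · ·
    · · · · · · · ·
    · · · · · · · ·
    · · · · · · · ·
    · · · · · · · ·
T1:
  2·area = 188  (B↔C swapped to make it positive)
  edge (8, 16)→(0, 2): d=(-8,-14) top-left  bias=+0
  edge (0, 2)→(14, 3): d=(14,1) right/bottom  bias=-1
  edge (14, 3)→(8, 16): d=(-6,13) right/bottom  bias=-1
    (0,1)@(1, 3): e=[6,13,169] → █
    (1,1)@(3, 3): e=[34,11,143] → █
    (2,1)@(5, 3): e=[62,9,117] → █
    (3,1)@(7, 3): e=[90,7,91] → █
    (4,1)@(9, 3): e=[118,5,65] → █
    (5,1)@(11, 3): e=[146,3,39] → █
    (6,1)@(13, 3): e=[174,1,13] → █
    (7,1)@(15, 3): e=[202,-1,-13] → ·
    (0,2)@(1, 5): e=[-10,41,157] → ·
    (1,2)@(3, 5): e=[18,39,131] → █
    (7,2)@(15, 5): e=[186,27,-25] → ·
    (1,3)@(3, 7): e=[2,67,119] → █
  covered (26 px):
    · · · · · · · ·
    █ █ █ █ █ █ █ ·
    · █ █ █ █ █ █ ·
    · █ █ █ █ █ · ·
    · · █ █ █ █ · ·
    · · · █ █ · · ·
    · · · █ █ · · ·
    · · · · · · · ·
T2:
  2·area = 32  (B↔C swapped to make it positive)
  edge (10, 6)→(12, 14): d=(2,8) right/bottom  bias=-1
  edge (12, 14)→(8, 14): d=(-4,0) right/bottom  bias=-1
  edge (8, 14)→(10, 6): d=(2,-8) top-left  bias=+0
    (4,5)@(9, 11): e=[18,12,2] → █
    (5,5)@(11, 11): e=[2,12,18] → █
    (6,5)@(13, 11): e=[-14,12,34] → ·
    (4,6)@(9, 13): e=[22,4,6] → █
    (6,6)@(13, 13): e=[-10,4,38] → ·
    (4,7)@(9, 15): e=[26,-4,10] → ·
    (5,7)@(11, 15): e=[10,-4,26] → ·
  covered (4 px):
    · · · · · · · ·
    · · · · · · · ·
    · · · · · · · ·
    · · · · · · · ·
    · · · · · · · ·
    · · · · █ █ · ·
    · · · · █ █ · ·
    · · · · · · · ·

Z-buffer (winner per pixel, '.' = empty):
  . . . . . . . .
  1 1 1 1 1 1 1 .
  . 1 1 1 1 1 1 .
  . 1 1 1 1 1 . .
  . . 1 1 1 1 . .
  . . . 1 2 2 . .
  . . . 1 2 2 . .
  . . . . . . . .

Answer: 1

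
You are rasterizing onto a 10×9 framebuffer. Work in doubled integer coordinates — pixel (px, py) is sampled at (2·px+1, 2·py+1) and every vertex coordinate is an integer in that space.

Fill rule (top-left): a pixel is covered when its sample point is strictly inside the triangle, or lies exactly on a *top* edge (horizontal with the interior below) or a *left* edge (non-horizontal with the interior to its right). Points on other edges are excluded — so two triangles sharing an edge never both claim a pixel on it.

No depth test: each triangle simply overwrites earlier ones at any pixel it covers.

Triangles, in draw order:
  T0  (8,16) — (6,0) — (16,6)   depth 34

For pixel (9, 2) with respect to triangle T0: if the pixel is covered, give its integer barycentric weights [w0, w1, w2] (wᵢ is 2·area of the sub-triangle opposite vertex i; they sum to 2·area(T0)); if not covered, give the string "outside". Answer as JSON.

T0:
  2·area = 148
  edge (8, 16)→(6, 0): d=(-2,-16) top-left  bias=+0
  edge (6, 0)→(16, 6): d=(10,6) right/bottom  bias=-1
  edge (16, 6)→(8, 16): d=(-8,10) right/bottom  bias=-1
    (3,0)@(7, 1): e=[14,4,130] → X
    (4,0)@(9, 1): e=[46,-8,110] → .
    (3,1)@(7, 3): e=[10,24,114] → X
    (4,1)@(9, 3): e=[42,12,94] → X
    (5,1)@(11, 3): e=[74,0,74] → .  [on edge]
    (3,2)@(7, 5): e=[6,44,98] → X
    (5,2)@(11, 5): e=[70,20,58] → X
    (6,2)@(13, 5): e=[102,8,38] → X
    (7,2)@(15, 5): e=[134,-4,18] → .
    (3,3)@(7, 7): e=[2,64,82] → X
    (7,3)@(15, 7): e=[130,16,2] → X
    (8,3)@(17, 7): e=[162,4,-18] → .
  covered (18 px):
    . . . X . . . . . .
    . . . X X . . . . .
    . . . X X X X . . .
    . . . X X X X X . .
    . . . . X X X . . .
    . . . . X X . . . .
    . . . . X . . . . .
    . . . . . . . . . .
    . . . . . . . . . .

Result: "outside"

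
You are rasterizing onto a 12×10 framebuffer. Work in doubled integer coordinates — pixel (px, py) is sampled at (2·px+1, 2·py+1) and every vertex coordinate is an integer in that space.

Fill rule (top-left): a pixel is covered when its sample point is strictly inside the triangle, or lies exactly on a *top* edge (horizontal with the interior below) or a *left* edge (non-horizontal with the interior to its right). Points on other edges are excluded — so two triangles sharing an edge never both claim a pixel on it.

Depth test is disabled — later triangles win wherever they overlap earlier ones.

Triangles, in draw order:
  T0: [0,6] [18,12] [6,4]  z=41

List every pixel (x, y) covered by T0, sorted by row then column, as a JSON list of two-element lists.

T0:
  2·area = 72  (B↔C swapped to make it positive)
  edge (0, 6)→(6, 4): d=(6,-2) top-left  bias=+0
  edge (6, 4)→(18, 12): d=(12,8) right/bottom  bias=-1
  edge (18, 12)→(0, 6): d=(-18,-6) top-left  bias=+0
    (7,0)@(15, 1): e=[0,-108,180] → ·  [on edge]
    (4,1)@(9, 3): e=[0,-36,108] → ·  [on edge]
    (1,2)@(3, 5): e=[0,36,36] → █  [on edge]
    (2,2)@(5, 5): e=[4,20,48] → █
    (3,2)@(7, 5): e=[8,4,60] → █
    (4,2)@(9, 5): e=[12,-12,72] → ·
    (1,3)@(3, 7): e=[12,60,0] → █  [on edge]
    (4,3)@(9, 7): e=[24,12,36] → █
    (5,3)@(11, 7): e=[28,-4,48] → ·
    (1,4)@(3, 9): e=[24,84,-36] → ·
    (2,4)@(5, 9): e=[28,68,-24] → ·
    (3,4)@(7, 9): e=[32,52,-12] → ·
    (4,4)@(9, 9): e=[36,36,0] → █  [on edge]
    (7,5)@(15, 11): e=[60,12,0] → █  [on edge]
    (10,6)@(21, 13): e=[84,-12,0] → ·  [on edge]
  covered (11 px):
    · · · · · · · · · · · ·
    · · · · · · · · · · · ·
    · █ █ █ · · · · · · · ·
    · █ █ █ █ · · · · · · ·
    · · · · █ █ █ · · · · ·
    · · · · · · · █ · · · ·
    · · · · · · · · · · · ·
    · · · · · · · · · · · ·
    · · · · · · · · · · · ·
    · · · · · · · · · · · ·

Answer: [[1,2],[2,2],[3,2],[1,3],[2,3],[3,3],[4,3],[4,4],[5,4],[6,4],[7,5]]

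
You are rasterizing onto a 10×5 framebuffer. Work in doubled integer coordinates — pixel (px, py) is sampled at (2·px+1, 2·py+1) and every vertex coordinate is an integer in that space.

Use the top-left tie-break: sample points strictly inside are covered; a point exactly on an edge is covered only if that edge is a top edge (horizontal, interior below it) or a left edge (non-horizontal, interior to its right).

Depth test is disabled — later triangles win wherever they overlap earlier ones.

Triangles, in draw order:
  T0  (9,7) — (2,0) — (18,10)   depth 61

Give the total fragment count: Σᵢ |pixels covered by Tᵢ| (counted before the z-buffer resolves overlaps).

T0:
  2·area = 42
  edge (9, 7)→(2, 0): d=(-7,-7) top-left  bias=+0
  edge (2, 0)→(18, 10): d=(16,10) right/bottom  bias=-1
  edge (18, 10)→(9, 7): d=(-9,-3) top-left  bias=+0
    (1,0)@(3, 1): e=[0,6,36] → █  [on edge]
    (2,0)@(5, 1): e=[14,-14,42] → ·
    (1,1)@(3, 3): e=[-14,38,18] → ·
    (2,1)@(5, 3): e=[0,18,24] → █  [on edge]
    (3,1)@(7, 3): e=[14,-2,30] → ·
    (1,2)@(3, 5): e=[-28,70,0] → ·  [on edge]
    (2,2)@(5, 5): e=[-14,50,6] → ·
    (3,2)@(7, 5): e=[0,30,12] → █  [on edge]
    (4,2)@(9, 5): e=[14,10,18] → █
    (5,2)@(11, 5): e=[28,-10,24] → ·
    (3,3)@(7, 7): e=[-14,62,-6] → ·
    (4,3)@(9, 7): e=[0,42,0] → █  [on edge]
    (5,4)@(11, 9): e=[0,54,-12] → ·  [on edge]
    (7,4)@(15, 9): e=[28,14,0] → █  [on edge]
  covered (8 px):
    · █ · · · · · · · ·
    · · █ · · · · · · ·
    · · · █ █ · · · · ·
    · · · · █ █ █ · · ·
    · · · · · · · █ · ·

Result: 8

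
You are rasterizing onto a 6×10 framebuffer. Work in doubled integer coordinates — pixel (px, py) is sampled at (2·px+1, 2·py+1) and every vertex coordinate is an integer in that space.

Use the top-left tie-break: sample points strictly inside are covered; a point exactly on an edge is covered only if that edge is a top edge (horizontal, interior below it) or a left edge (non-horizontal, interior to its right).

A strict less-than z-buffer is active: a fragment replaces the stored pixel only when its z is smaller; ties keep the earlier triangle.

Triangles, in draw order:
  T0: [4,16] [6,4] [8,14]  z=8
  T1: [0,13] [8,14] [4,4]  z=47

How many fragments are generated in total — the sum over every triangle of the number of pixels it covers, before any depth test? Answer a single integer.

T0:
  2·area = 44
  edge (4, 16)→(6, 4): d=(2,-12) top-left  bias=+0
  edge (6, 4)→(8, 14): d=(2,10) right/bottom  bias=-1
  edge (8, 14)→(4, 16): d=(-4,2) right/bottom  bias=-1
    (3,4)@(7, 9): e=[22,0,22] → ·  [on edge]
    (2,5)@(5, 11): e=[2,24,18] → █
    (3,5)@(7, 11): e=[26,4,14] → █
    (4,5)@(9, 11): e=[50,-16,10] → ·
    (2,6)@(5, 13): e=[6,28,10] → █
    (4,6)@(9, 13): e=[54,-12,2] → ·
    (2,7)@(5, 15): e=[10,32,2] → █
    (3,7)@(7, 15): e=[34,12,-2] → ·
    (2,8)@(5, 17): e=[14,36,-6] → ·
    (4,9)@(9, 19): e=[66,0,-22] → ·  [on edge]
  covered (5 px):
    · · · · · ·
    · · · · · ·
    · · · · · ·
    · · · · · ·
    · · · · · ·
    · · █ █ · ·
    · · █ █ · ·
    · · █ · · ·
    · · · · · ·
    · · · · · ·
T1:
  2·area = 76  (B↔C swapped to make it positive)
  edge (0, 13)→(4, 4): d=(4,-9) top-left  bias=+0
  edge (4, 4)→(8, 14): d=(4,10) right/bottom  bias=-1
  edge (8, 14)→(0, 13): d=(-8,-1) top-left  bias=+0
    (1,3)@(3, 7): e=[3,22,51] → █
    (2,3)@(5, 7): e=[21,2,53] → █
    (3,3)@(7, 7): e=[39,-18,55] → ·
    (1,4)@(3, 9): e=[11,30,35] → █
    (3,4)@(7, 9): e=[47,-10,39] → ·
    (0,5)@(1, 11): e=[1,58,17] → █
    (3,5)@(7, 11): e=[55,-2,23] → ·
    (0,6)@(1, 13): e=[9,66,1] → █
    (3,6)@(7, 13): e=[63,6,7] → █
    (4,6)@(9, 13): e=[81,-14,9] → ·
    (0,7)@(1, 15): e=[17,74,-15] → ·
    (1,7)@(3, 15): e=[35,54,-13] → ·
  covered (11 px):
    · · · · · ·
    · · · · · ·
    · · · · · ·
    · █ █ · · ·
    · █ █ · · ·
    █ █ █ · · ·
    █ █ █ █ · ·
    · · · · · ·
    · · · · · ·
    · · · · · ·

Result: 16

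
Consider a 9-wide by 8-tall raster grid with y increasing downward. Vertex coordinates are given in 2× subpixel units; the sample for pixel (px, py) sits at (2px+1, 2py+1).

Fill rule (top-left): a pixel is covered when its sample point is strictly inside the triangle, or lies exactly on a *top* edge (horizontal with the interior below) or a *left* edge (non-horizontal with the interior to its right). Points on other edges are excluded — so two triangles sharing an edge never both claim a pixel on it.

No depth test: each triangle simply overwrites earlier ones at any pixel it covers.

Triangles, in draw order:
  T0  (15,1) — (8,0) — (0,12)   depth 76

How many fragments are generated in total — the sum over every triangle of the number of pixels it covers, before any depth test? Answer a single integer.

T0:
  2·area = 92  (B↔C swapped to make it positive)
  edge (15, 1)→(0, 12): d=(-15,11) right/bottom  bias=-1
  edge (0, 12)→(8, 0): d=(8,-12) top-left  bias=+0
  edge (8, 0)→(15, 1): d=(7,1) right/bottom  bias=-1
    (4,0)@(9, 1): e=[66,20,6] → X
    (5,0)@(11, 1): e=[44,44,4] → X
    (6,0)@(13, 1): e=[22,68,2] → X
    (7,0)@(15, 1): e=[0,92,0] → .  [on edge]
    (3,1)@(7, 3): e=[58,12,22] → X
    (6,1)@(13, 3): e=[-8,84,16] → .
    (2,2)@(5, 5): e=[50,4,38] → X
    (5,2)@(11, 5): e=[-16,76,32] → .
    (2,3)@(5, 7): e=[20,20,52] → X
    (3,3)@(7, 7): e=[-2,44,50] → .
    (4,3)@(9, 7): e=[-24,68,48] → .
    (1,4)@(3, 9): e=[12,12,68] → X
  covered (12 px):
    . . . . X X X . .
    . . . X X X . . .
    . . X X X . . . .
    . . X . . . . . .
    . X . . . . . . .
    X . . . . . . . .
    . . . . . . . . .
    . . . . . . . . .

Answer: 12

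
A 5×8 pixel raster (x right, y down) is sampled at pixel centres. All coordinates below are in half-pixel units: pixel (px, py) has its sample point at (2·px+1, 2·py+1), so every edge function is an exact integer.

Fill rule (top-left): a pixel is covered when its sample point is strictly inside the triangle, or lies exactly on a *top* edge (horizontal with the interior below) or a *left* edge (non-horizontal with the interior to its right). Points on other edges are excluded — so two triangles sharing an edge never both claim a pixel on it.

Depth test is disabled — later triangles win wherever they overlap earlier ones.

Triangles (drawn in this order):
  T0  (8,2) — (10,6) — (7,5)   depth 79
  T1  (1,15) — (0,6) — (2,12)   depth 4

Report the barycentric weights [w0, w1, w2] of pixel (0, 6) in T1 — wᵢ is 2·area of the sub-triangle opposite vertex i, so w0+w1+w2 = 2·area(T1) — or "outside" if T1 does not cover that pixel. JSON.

T0:
  2·area = 10
  edge (8, 2)→(10, 6): d=(2,4) right/bottom  bias=-1
  edge (10, 6)→(7, 5): d=(-3,-1) top-left  bias=+0
  edge (7, 5)→(8, 2): d=(1,-3) top-left  bias=+0
    (0,1)@(1, 3): e=[30,0,-20] → ·  [on edge]
    (3,2)@(7, 5): e=[10,0,0] → █  [on edge]
    (4,2)@(9, 5): e=[2,2,6] → █
    (3,3)@(7, 7): e=[14,-6,2] → ·
    (4,3)@(9, 7): e=[6,-4,8] → ·
    (2,5)@(5, 11): e=[30,-20,0] → ·  [on edge]
  covered (2 px):
    · · · · ·
    · · · · ·
    · · · █ █
    · · · · ·
    · · · · ·
    · · · · ·
    · · · · ·
    · · · · ·
T1:
  2·area = 12
  edge (1, 15)→(0, 6): d=(-1,-9) top-left  bias=+0
  edge (0, 6)→(2, 12): d=(2,6) right/bottom  bias=-1
  edge (2, 12)→(1, 15): d=(-1,3) right/bottom  bias=-1
    (2,1)@(5, 3): e=[48,-36,0] → ·  [on edge]
    (0,4)@(1, 9): e=[6,0,6] → ·  [on edge]
    (1,4)@(3, 9): e=[24,-12,0] → ·  [on edge]
    (0,5)@(1, 11): e=[4,4,4] → █
    (1,5)@(3, 11): e=[22,-8,-2] → ·
    (0,6)@(1, 13): e=[2,8,2] → █
    (1,6)@(3, 13): e=[20,-4,-4] → ·
    (0,7)@(1, 15): e=[0,12,0] → ·  [on edge]
    (1,7)@(3, 15): e=[18,0,-6] → ·  [on edge]
  covered (2 px):
    · · · · ·
    · · · · ·
    · · · · ·
    · · · · ·
    · · · · ·
    █ · · · ·
    █ · · · ·
    · · · · ·

Answer: [8,2,2]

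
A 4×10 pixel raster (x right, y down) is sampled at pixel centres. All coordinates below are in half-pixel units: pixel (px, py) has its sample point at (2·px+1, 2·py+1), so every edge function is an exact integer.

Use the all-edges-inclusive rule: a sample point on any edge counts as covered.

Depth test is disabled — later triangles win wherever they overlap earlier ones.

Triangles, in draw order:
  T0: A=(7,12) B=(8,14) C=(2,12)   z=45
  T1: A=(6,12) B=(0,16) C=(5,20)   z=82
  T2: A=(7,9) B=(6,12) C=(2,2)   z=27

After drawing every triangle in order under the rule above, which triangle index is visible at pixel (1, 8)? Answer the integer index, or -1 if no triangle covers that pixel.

T0:
  2·area = 10
  edge (7, 12)→(8, 14): d=(1,2) inclusive
  edge (8, 14)→(2, 12): d=(-6,-2) inclusive
  edge (2, 12)→(7, 12): d=(5,0) inclusive
    (2,6)@(5, 13): e=[5,0,5] → #  [on edge]
    (3,6)@(7, 13): e=[1,4,5] → #
    (2,7)@(5, 15): e=[7,-12,15] → ·
    (3,7)@(7, 15): e=[3,-8,15] → ·
  covered (2 px):
    · · · ·
    · · · ·
    · · · ·
    · · · ·
    · · · ·
    · · · ·
    · · # #
    · · · ·
    · · · ·
    · · · ·
T1:
  2·area = 44  (B↔C swapped to make it positive)
  edge (6, 12)→(5, 20): d=(-1,8) inclusive
  edge (5, 20)→(0, 16): d=(-5,-4) inclusive
  edge (0, 16)→(6, 12): d=(6,-4) inclusive
    (2,6)@(5, 13): e=[7,35,2] → #
    (3,6)@(7, 13): e=[-9,43,10] → ·
    (1,7)@(3, 15): e=[21,17,6] → #
    (3,7)@(7, 15): e=[-11,33,22] → ·
    (1,8)@(3, 17): e=[19,7,18] → #
    (3,8)@(7, 17): e=[-13,23,34] → ·
    (1,9)@(3, 19): e=[17,-3,30] → ·
    (2,9)@(5, 19): e=[1,5,38] → #
    (3,9)@(7, 19): e=[-15,13,46] → ·
  covered (6 px):
    · · · ·
    · · · ·
    · · · ·
    · · · ·
    · · · ·
    · · · ·
    · · # ·
    · # # ·
    · # # ·
    · · # ·
T2:
  2·area = 22
  edge (7, 9)→(6, 12): d=(-1,3) inclusive
  edge (6, 12)→(2, 2): d=(-4,-10) inclusive
  edge (2, 2)→(7, 9): d=(5,7) inclusive
    (2,3)@(5, 7): e=[8,10,4] → #
    (3,3)@(7, 7): e=[2,30,-10] → ·
    (2,4)@(5, 9): e=[6,2,14] → #
    (3,4)@(7, 9): e=[0,22,0] → #  [on edge]
    (2,5)@(5, 11): e=[4,-6,24] → ·
    (3,5)@(7, 11): e=[-2,14,10] → ·
    (2,7)@(5, 15): e=[0,-22,44] → ·  [on edge]
  covered (3 px):
    · · · ·
    · · · ·
    · · · ·
    · · # ·
    · · # #
    · · · ·
    · · · ·
    · · · ·
    · · · ·
    · · · ·

Z-buffer (winner per pixel, '.' = empty):
  . . . .
  . . . .
  . . . .
  . . 2 .
  . . 2 2
  . . . .
  . . 1 0
  . 1 1 .
  . 1 1 .
  . . 1 .

Answer: 1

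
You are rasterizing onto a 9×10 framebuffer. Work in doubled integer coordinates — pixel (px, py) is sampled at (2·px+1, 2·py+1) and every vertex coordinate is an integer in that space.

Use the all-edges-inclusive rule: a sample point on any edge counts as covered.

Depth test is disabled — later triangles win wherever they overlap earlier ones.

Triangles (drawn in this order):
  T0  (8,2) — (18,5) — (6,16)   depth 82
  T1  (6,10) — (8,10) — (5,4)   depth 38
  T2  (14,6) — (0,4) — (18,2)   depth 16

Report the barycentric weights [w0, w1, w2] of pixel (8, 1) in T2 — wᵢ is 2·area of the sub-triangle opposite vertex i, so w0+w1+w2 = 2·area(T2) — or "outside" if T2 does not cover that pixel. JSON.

T0:
  2·area = 146
  edge (8, 2)→(18, 5): d=(10,3) inclusive
  edge (18, 5)→(6, 16): d=(-12,11) inclusive
  edge (6, 16)→(8, 2): d=(2,-14) inclusive
    (4,1)@(9, 3): e=[7,123,16] → █
    (5,1)@(11, 3): e=[1,101,44] → █
    (6,1)@(13, 3): e=[-5,79,72] → ·
    (4,2)@(9, 5): e=[27,99,20] → █
    (6,2)@(13, 5): e=[15,55,76] → █
    (7,2)@(15, 5): e=[9,33,104] → █
    (8,2)@(17, 5): e=[3,11,132] → █
    (4,3)@(9, 7): e=[47,75,24] → █
    (8,3)@(17, 7): e=[23,-13,136] → ·
    (3,4)@(7, 9): e=[73,73,0] → █  [on edge]
    (7,4)@(15, 9): e=[49,-15,112] → ·
    (3,5)@(7, 11): e=[93,49,4] → █
  covered (21 px):
    · · · · · · · · ·
    · · · · █ █ · · ·
    · · · · █ █ █ █ █
    · · · · █ █ █ █ ·
    · · · █ █ █ █ · ·
    · · · █ █ █ · · ·
    · · · █ █ · · · ·
    · · · █ · · · · ·
    · · · · · · · · ·
    · · · · · · · · ·
T1:
  2·area = 12  (B↔C swapped to make it positive)
  edge (6, 10)→(5, 4): d=(-1,-6) inclusive
  edge (5, 4)→(8, 10): d=(3,6) inclusive
  edge (8, 10)→(6, 10): d=(-2,0) inclusive
    (3,4)@(7, 9): e=[7,3,2] → █
    (4,4)@(9, 9): e=[19,-9,2] → ·
    (3,5)@(7, 11): e=[5,9,-2] → ·
  covered (1 px):
    · · · · · · · · ·
    · · · · · · · · ·
    · · · · · · · · ·
    · · · · · · · · ·
    · · · █ · · · · ·
    · · · · · · · · ·
    · · · · · · · · ·
    · · · · · · · · ·
    · · · · · · · · ·
    · · · · · · · · ·
T2:
  2·area = 64
  edge (14, 6)→(0, 4): d=(-14,-2) inclusive
  edge (0, 4)→(18, 2): d=(18,-2) inclusive
  edge (18, 2)→(14, 6): d=(-4,4) inclusive
    (4,1)@(9, 3): e=[32,0,32] → █  [on edge]
    (5,1)@(11, 3): e=[36,4,24] → █
    (6,1)@(13, 3): e=[40,8,16] → █
    (7,1)@(15, 3): e=[44,12,8] → █
    (8,1)@(17, 3): e=[48,16,0] → █  [on edge]
    (3,2)@(7, 5): e=[0,32,32] → █  [on edge]
    (7,2)@(15, 5): e=[16,48,0] → █  [on edge]
    (8,2)@(17, 5): e=[20,52,-8] → ·
    (3,3)@(7, 7): e=[-28,68,24] → ·
    (4,3)@(9, 7): e=[-24,72,16] → ·
    (5,3)@(11, 7): e=[-20,76,8] → ·
    (6,3)@(13, 7): e=[-16,80,0] → ·  [on edge]
    (5,4)@(11, 9): e=[-48,112,0] → ·  [on edge]
    (4,5)@(9, 11): e=[-80,144,0] → ·  [on edge]
    (3,6)@(7, 13): e=[-112,176,0] → ·  [on edge]
    (2,7)@(5, 15): e=[-144,208,0] → ·  [on edge]
    (1,8)@(3, 17): e=[-176,240,0] → ·  [on edge]
    (0,9)@(1, 19): e=[-208,272,0] → ·  [on edge]
  covered (10 px):
    · · · · · · · · ·
    · · · · █ █ █ █ █
    · · · █ █ █ █ █ ·
    · · · · · · · · ·
    · · · · · · · · ·
    · · · · · · · · ·
    · · · · · · · · ·
    · · · · · · · · ·
    · · · · · · · · ·
    · · · · · · · · ·

Answer: [16,0,48]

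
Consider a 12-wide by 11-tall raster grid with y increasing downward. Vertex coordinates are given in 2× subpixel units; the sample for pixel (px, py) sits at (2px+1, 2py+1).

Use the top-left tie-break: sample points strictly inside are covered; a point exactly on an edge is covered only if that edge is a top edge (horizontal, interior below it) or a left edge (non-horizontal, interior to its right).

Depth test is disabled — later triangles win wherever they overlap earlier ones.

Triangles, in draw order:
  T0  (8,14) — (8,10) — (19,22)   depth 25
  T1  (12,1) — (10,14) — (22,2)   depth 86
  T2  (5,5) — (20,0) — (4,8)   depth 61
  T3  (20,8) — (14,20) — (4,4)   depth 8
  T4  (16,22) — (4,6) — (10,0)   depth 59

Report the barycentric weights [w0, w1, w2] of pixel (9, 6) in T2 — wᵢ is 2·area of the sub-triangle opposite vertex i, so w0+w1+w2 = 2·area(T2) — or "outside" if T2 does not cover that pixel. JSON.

T0:
  2·area = 44
  edge (8, 14)→(8, 10): d=(0,-4) top-left  bias=+0
  edge (8, 10)→(19, 22): d=(11,12) right/bottom  bias=-1
  edge (19, 22)→(8, 14): d=(-11,-8) top-left  bias=+0
    (4,6)@(9, 13): e=[4,21,19] → █
    (5,6)@(11, 13): e=[12,-3,35] → ·
    (4,7)@(9, 15): e=[4,43,-3] → ·
    (5,7)@(11, 15): e=[12,19,13] → █
    (6,7)@(13, 15): e=[20,-5,29] → ·
    (5,8)@(11, 17): e=[12,41,-9] → ·
    (6,8)@(13, 17): e=[20,17,7] → █
    (7,8)@(15, 17): e=[28,-7,23] → ·
    (6,9)@(13, 19): e=[20,39,-15] → ·
    (7,9)@(15, 19): e=[28,15,1] → █
    (8,9)@(17, 19): e=[36,-9,17] → ·
    (7,10)@(15, 21): e=[28,37,-21] → ·
  covered (4 px):
    · · · · · · · · · · · ·
    · · · · · · · · · · · ·
    · · · · · · · · · · · ·
    · · · · · · · · · · · ·
    · · · · · · · · · · · ·
    · · · · · · · · · · · ·
    · · · · █ · · · · · · ·
    · · · · · █ · · · · · ·
    · · · · · · █ · · · · ·
    · · · · · · · █ · · · ·
    · · · · · · · · · · · ·
T1:
  2·area = 132  (B↔C swapped to make it positive)
  edge (12, 1)→(22, 2): d=(10,1) right/bottom  bias=-1
  edge (22, 2)→(10, 14): d=(-12,12) right/bottom  bias=-1
  edge (10, 14)→(12, 1): d=(2,-13) top-left  bias=+0
    (11,0)@(23, 1): e=[-11,0,143] → ·  [on edge]
    (6,1)@(13, 3): e=[19,96,17] → █
    (7,1)@(15, 3): e=[17,72,43] → █
    (8,1)@(17, 3): e=[15,48,69] → █
    (9,1)@(19, 3): e=[13,24,95] → █
    (10,1)@(21, 3): e=[11,0,121] → ·  [on edge]
    (6,2)@(13, 5): e=[39,72,21] → █
    (9,2)@(19, 5): e=[33,0,99] → ·  [on edge]
    (6,3)@(13, 7): e=[59,48,25] → █
    (8,3)@(17, 7): e=[55,0,77] → ·  [on edge]
    (5,4)@(11, 9): e=[81,48,3] → █
    (7,4)@(15, 9): e=[77,0,55] → ·  [on edge]
    (6,5)@(13, 11): e=[99,0,33] → ·  [on edge]
    (5,6)@(11, 13): e=[121,0,11] → ·  [on edge]
    (4,7)@(9, 15): e=[143,0,-11] → ·  [on edge]
    (3,8)@(7, 17): e=[165,0,-33] → ·  [on edge]
    (2,9)@(5, 19): e=[187,0,-55] → ·  [on edge]
    (1,10)@(3, 21): e=[209,0,-77] → ·  [on edge]
  covered (12 px):
    · · · · · · · · · · · ·
    · · · · · · █ █ █ █ · ·
    · · · · · · █ █ █ · · ·
    · · · · · · █ █ · · · ·
    · · · · · █ █ · · · · ·
    · · · · · █ · · · · · ·
    · · · · · · · · · · · ·
    · · · · · · · · · · · ·
    · · · · · · · · · · · ·
    · · · · · · · · · · · ·
    · · · · · · · · · · · ·
T2:
  2·area = 40
  edge (5, 5)→(20, 0): d=(15,-5) top-left  bias=+0
  edge (20, 0)→(4, 8): d=(-16,8) right/bottom  bias=-1
  edge (4, 8)→(5, 5): d=(1,-3) top-left  bias=+0
    (8,0)@(17, 1): e=[0,8,32] → █  [on edge]
    (9,0)@(19, 1): e=[10,-8,38] → ·
    (5,1)@(11, 3): e=[0,24,16] → █  [on edge]
    (6,1)@(13, 3): e=[10,8,22] → █
    (7,1)@(15, 3): e=[20,-8,28] → ·
    (8,1)@(17, 3): e=[30,-24,34] → ·
    (2,2)@(5, 5): e=[0,40,0] → █  [on edge]
    (3,2)@(7, 5): e=[10,24,6] → █
    (4,2)@(9, 5): e=[20,8,12] → █
    (5,2)@(11, 5): e=[30,-8,18] → ·
    (6,2)@(13, 5): e=[40,-24,24] → ·
    (2,3)@(5, 7): e=[30,8,2] → █
    (1,5)@(3, 11): e=[80,-40,0] → ·  [on edge]
    (0,8)@(1, 17): e=[160,-120,0] → ·  [on edge]
  covered (7 px):
    · · · · · · · · █ · · ·
    · · · · · █ █ · · · · ·
    · · █ █ █ · · · · · · ·
    · · █ · · · · · · · · ·
    · · · · · · · · · · · ·
    · · · · · · · · · · · ·
    · · · · · · · · · · · ·
    · · · · · · · · · · · ·
    · · · · · · · · · · · ·
    · · · · · · · · · · · ·
    · · · · · · · · · · · ·
T3:
  2·area = 216
  edge (20, 8)→(14, 20): d=(-6,12) right/bottom  bias=-1
  edge (14, 20)→(4, 4): d=(-10,-16) top-left  bias=+0
  edge (4, 4)→(20, 8): d=(16,4) right/bottom  bias=-1
    (2,2)@(5, 5): e=[198,6,12] → █
    (3,2)@(7, 5): e=[174,38,4] → █
    (4,2)@(9, 5): e=[150,70,-4] → ·
    (2,3)@(5, 7): e=[186,-14,44] → ·
    (3,3)@(7, 7): e=[162,18,36] → █
    (4,3)@(9, 7): e=[138,50,28] → █
    (5,3)@(11, 7): e=[114,82,20] → █
    (6,3)@(13, 7): e=[90,114,12] → █
    (7,3)@(15, 7): e=[66,146,4] → █
    (8,3)@(17, 7): e=[42,178,-4] → ·
    (3,4)@(7, 9): e=[150,-2,68] → ·
    (4,4)@(9, 9): e=[126,30,60] → █
  covered (27 px):
    · · · · · · · · · · · ·
    · · · · · · · · · · · ·
    · · █ █ · · · · · · · ·
    · · · █ █ █ █ █ · · · ·
    · · · · █ █ █ █ █ █ · ·
    · · · · █ █ █ █ █ · · ·
    · · · · · █ █ █ █ · · ·
    · · · · · █ █ █ · · · ·
    · · · · · · █ █ · · · ·
    · · · · · · · · · · · ·
    · · · · · · · · · · · ·
T4:
  2·area = 168
  edge (16, 22)→(4, 6): d=(-12,-16) top-left  bias=+0
  edge (4, 6)→(10, 0): d=(6,-6) top-left  bias=+0
  edge (10, 0)→(16, 22): d=(6,22) right/bottom  bias=-1
    (4,0)@(9, 1): e=[140,0,28] → █  [on edge]
    (5,0)@(11, 1): e=[172,12,-16] → ·
    (3,1)@(7, 3): e=[84,0,84] → █  [on edge]
    (5,1)@(11, 3): e=[148,24,-4] → ·
    (2,2)@(5, 5): e=[28,0,140] → █  [on edge]
    (5,2)@(11, 5): e=[124,36,8] → █
    (6,2)@(13, 5): e=[156,48,-36] → ·
    (1,3)@(3, 7): e=[-28,0,196] → ·  [on edge]
    (2,3)@(5, 7): e=[4,12,152] → █
    (6,3)@(13, 7): e=[132,60,-24] → ·
    (0,4)@(1, 9): e=[-84,0,252] → ·  [on edge]
    (2,4)@(5, 9): e=[-20,24,164] → ·
    (6,5)@(13, 11): e=[84,84,0] → ·  [on edge]
  covered (22 px):
    · · · · █ · · · · · · ·
    · · · █ █ · · · · · · ·
    · · █ █ █ █ · · · · · ·
    · · █ █ █ █ · · · · · ·
    · · · █ █ █ · · · · · ·
    · · · · █ █ · · · · · ·
    · · · · · █ █ · · · · ·
    · · · · · █ █ · · · · ·
    · · · · · · █ · · · · ·
    · · · · · · · █ · · · ·
    · · · · · · · · · · · ·

Result: "outside"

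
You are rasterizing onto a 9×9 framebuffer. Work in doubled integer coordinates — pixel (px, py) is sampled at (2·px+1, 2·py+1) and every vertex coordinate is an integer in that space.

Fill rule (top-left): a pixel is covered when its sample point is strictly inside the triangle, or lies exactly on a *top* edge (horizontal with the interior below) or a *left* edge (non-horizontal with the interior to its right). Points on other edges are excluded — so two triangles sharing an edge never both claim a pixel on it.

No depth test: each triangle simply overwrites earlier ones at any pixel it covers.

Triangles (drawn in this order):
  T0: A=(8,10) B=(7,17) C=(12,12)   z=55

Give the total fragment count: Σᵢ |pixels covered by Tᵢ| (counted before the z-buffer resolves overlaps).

T0:
  2·area = 30  (B↔C swapped to make it positive)
  edge (8, 10)→(12, 12): d=(4,2) right/bottom  bias=-1
  edge (12, 12)→(7, 17): d=(-5,5) right/bottom  bias=-1
  edge (7, 17)→(8, 10): d=(1,-7) top-left  bias=+0
    (4,1)@(9, 3): e=[-30,60,0] → ·  [on edge]
    (8,3)@(17, 7): e=[-30,0,60] → ·  [on edge]
    (7,4)@(15, 9): e=[-18,0,48] → ·  [on edge]
    (4,5)@(9, 11): e=[2,20,8] → █
    (5,5)@(11, 11): e=[-2,10,22] → ·
    (6,5)@(13, 11): e=[-6,0,36] → ·  [on edge]
    (4,6)@(9, 13): e=[10,10,10] → █
    (5,6)@(11, 13): e=[6,0,24] → ·  [on edge]
    (4,7)@(9, 15): e=[18,0,12] → ·  [on edge]
    (3,8)@(7, 17): e=[30,0,0] → ·  [on edge]
  covered (2 px):
    · · · · · · · · ·
    · · · · · · · · ·
    · · · · · · · · ·
    · · · · · · · · ·
    · · · · · · · · ·
    · · · · █ · · · ·
    · · · · █ · · · ·
    · · · · · · · · ·
    · · · · · · · · ·

Final: 2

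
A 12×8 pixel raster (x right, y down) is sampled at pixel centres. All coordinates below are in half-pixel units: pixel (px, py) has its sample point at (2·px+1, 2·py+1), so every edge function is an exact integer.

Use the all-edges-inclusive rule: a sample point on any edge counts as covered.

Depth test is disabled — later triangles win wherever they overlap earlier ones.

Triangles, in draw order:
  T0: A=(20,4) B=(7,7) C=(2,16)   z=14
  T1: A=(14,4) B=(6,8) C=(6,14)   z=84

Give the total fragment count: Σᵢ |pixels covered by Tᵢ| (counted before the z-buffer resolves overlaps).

T0:
  2·area = 102  (B↔C swapped to make it positive)
  edge (20, 4)→(2, 16): d=(-18,12) inclusive
  edge (2, 16)→(7, 7): d=(5,-9) inclusive
  edge (7, 7)→(20, 4): d=(13,-3) inclusive
    (8,2)@(17, 5): e=[18,80,4] → █
    (9,2)@(19, 5): e=[-6,98,10] → ·
    (3,3)@(7, 7): e=[102,0,0] → █  [on edge]
    (4,3)@(9, 7): e=[78,18,6] → █
    (5,3)@(11, 7): e=[54,36,12] → █
    (6,3)@(13, 7): e=[30,54,18] → █
    (7,3)@(15, 7): e=[6,72,24] → █
    (8,3)@(17, 7): e=[-18,90,30] → ·
    (3,4)@(7, 9): e=[66,10,26] → █
    (6,4)@(13, 9): e=[-6,64,44] → ·
    (7,4)@(15, 9): e=[-30,82,50] → ·
    (2,5)@(5, 11): e=[54,2,46] → █
  covered (14 px):
    · · · · · · · · · · · ·
    · · · · · · · · · · · ·
    · · · · · · · · █ · · ·
    · · · █ █ █ █ █ · · · ·
    · · · █ █ █ · · · · · ·
    · · █ █ █ · · · · · · ·
    · · █ · · · · · · · · ·
    · █ · · · · · · · · · ·
T1:
  2·area = 48  (B↔C swapped to make it positive)
  edge (14, 4)→(6, 14): d=(-8,10) inclusive
  edge (6, 14)→(6, 8): d=(0,-6) inclusive
  edge (6, 8)→(14, 4): d=(8,-4) inclusive
    (6,2)@(13, 5): e=[2,42,4] → █
    (7,2)@(15, 5): e=[-18,54,12] → ·
    (4,3)@(9, 7): e=[26,18,4] → █
    (5,3)@(11, 7): e=[6,30,12] → █
    (6,3)@(13, 7): e=[-14,42,20] → ·
    (3,4)@(7, 9): e=[30,6,12] → █
    (5,4)@(11, 9): e=[-10,30,28] → ·
    (3,5)@(7, 11): e=[14,6,28] → █
    (4,5)@(9, 11): e=[-6,18,36] → ·
    (3,6)@(7, 13): e=[-2,6,44] → ·
  covered (6 px):
    · · · · · · · · · · · ·
    · · · · · · · · · · · ·
    · · · · · · █ · · · · ·
    · · · · █ █ · · · · · ·
    · · · █ █ · · · · · · ·
    · · · █ · · · · · · · ·
    · · · · · · · · · · · ·
    · · · · · · · · · · · ·

Answer: 20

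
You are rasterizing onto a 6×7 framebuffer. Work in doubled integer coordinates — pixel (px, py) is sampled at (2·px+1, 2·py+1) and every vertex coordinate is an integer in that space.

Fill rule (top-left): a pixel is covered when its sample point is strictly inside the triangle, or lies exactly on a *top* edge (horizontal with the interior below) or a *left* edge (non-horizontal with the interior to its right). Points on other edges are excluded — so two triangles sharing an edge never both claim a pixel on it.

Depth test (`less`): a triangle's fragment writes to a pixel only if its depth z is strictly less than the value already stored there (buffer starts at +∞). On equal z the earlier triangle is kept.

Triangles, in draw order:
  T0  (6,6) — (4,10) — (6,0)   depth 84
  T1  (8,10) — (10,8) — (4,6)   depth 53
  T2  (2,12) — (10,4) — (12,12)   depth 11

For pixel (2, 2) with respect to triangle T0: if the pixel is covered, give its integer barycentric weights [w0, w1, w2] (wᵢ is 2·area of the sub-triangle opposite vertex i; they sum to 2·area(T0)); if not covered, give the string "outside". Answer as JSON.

T0:
  2·area = 12
  edge (6, 6)→(4, 10): d=(-2,4) right/bottom  bias=-1
  edge (4, 10)→(6, 0): d=(2,-10) top-left  bias=+0
  edge (6, 0)→(6, 6): d=(0,6) right/bottom  bias=-1
    (2,2)@(5, 5): e=[6,0,6] → X  [on edge]
    (3,2)@(7, 5): e=[-2,20,-6] → .
    (2,3)@(5, 7): e=[2,4,6] → X
    (3,3)@(7, 7): e=[-6,24,-6] → .
    (2,4)@(5, 9): e=[-2,8,6] → .
  covered (2 px):
    . . . . . .
    . . . . . .
    . . X . . .
    . . X . . .
    . . . . . .
    . . . . . .
    . . . . . .
T1:
  2·area = 16  (B↔C swapped to make it positive)
  edge (8, 10)→(4, 6): d=(-4,-4) top-left  bias=+0
  edge (4, 6)→(10, 8): d=(6,2) right/bottom  bias=-1
  edge (10, 8)→(8, 10): d=(-2,2) right/bottom  bias=-1
    (0,1)@(1, 3): e=[0,-12,28] → .  [on edge]
    (0,2)@(1, 5): e=[-8,0,24] → .  [on edge]
    (1,2)@(3, 5): e=[0,-4,20] → .  [on edge]
    (2,3)@(5, 7): e=[0,4,12] → X  [on edge]
    (3,3)@(7, 7): e=[8,0,8] → .  [on edge]
    (5,3)@(11, 7): e=[24,-8,0] → .  [on edge]
    (2,4)@(5, 9): e=[-8,16,8] → .
    (3,4)@(7, 9): e=[0,12,4] → X  [on edge]
    (4,4)@(9, 9): e=[8,8,0] → .  [on edge]
    (3,5)@(7, 11): e=[-8,24,0] → .  [on edge]
    (4,5)@(9, 11): e=[0,20,-4] → .  [on edge]
    (2,6)@(5, 13): e=[-24,40,0] → .  [on edge]
    (5,6)@(11, 13): e=[0,28,-12] → .  [on edge]
  covered (2 px):
    . . . . . .
    . . . . . .
    . . . . . .
    . . X . . .
    . . . X . .
    . . . . . .
    . . . . . .
T2:
  2·area = 80
  edge (2, 12)→(10, 4): d=(8,-8) top-left  bias=+0
  edge (10, 4)→(12, 12): d=(2,8) right/bottom  bias=-1
  edge (12, 12)→(2, 12): d=(-10,0) right/bottom  bias=-1
    (5,1)@(11, 3): e=[0,-10,90] → .  [on edge]
    (4,2)@(9, 5): e=[0,10,70] → X  [on edge]
    (5,2)@(11, 5): e=[16,-6,70] → .
    (3,3)@(7, 7): e=[0,30,50] → X  [on edge]
    (5,3)@(11, 7): e=[32,-2,50] → .
    (2,4)@(5, 9): e=[0,50,30] → X  [on edge]
    (5,4)@(11, 9): e=[48,2,30] → X
    (1,5)@(3, 11): e=[0,70,10] → X  [on edge]
    (0,6)@(1, 13): e=[0,90,-10] → .  [on edge]
    (1,6)@(3, 13): e=[16,74,-10] → .
    (2,6)@(5, 13): e=[32,58,-10] → .
    (3,6)@(7, 13): e=[48,42,-10] → .
  covered (12 px):
    . . . . . .
    . . . . . .
    . . . . X .
    . . . X X .
    . . X X X X
    . X X X X X
    . . . . . .

Result: [0,6,6]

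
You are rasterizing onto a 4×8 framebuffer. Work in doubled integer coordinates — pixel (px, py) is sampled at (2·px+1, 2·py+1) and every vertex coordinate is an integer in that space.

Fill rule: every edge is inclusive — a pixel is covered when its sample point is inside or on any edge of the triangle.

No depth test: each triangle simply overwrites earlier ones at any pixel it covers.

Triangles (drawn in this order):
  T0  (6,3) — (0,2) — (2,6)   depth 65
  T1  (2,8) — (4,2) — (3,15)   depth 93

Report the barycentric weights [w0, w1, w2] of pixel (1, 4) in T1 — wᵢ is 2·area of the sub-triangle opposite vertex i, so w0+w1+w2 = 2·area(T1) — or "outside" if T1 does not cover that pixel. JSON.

T0:
  2·area = 22  (B↔C swapped to make it positive)
  edge (6, 3)→(2, 6): d=(-4,3) inclusive
  edge (2, 6)→(0, 2): d=(-2,-4) inclusive
  edge (0, 2)→(6, 3): d=(6,1) inclusive
    (0,1)@(1, 3): e=[15,2,5] → X
    (1,1)@(3, 3): e=[9,10,3] → X
    (2,1)@(5, 3): e=[3,18,1] → X
    (3,1)@(7, 3): e=[-3,26,-1] → .
    (0,2)@(1, 5): e=[7,-2,17] → .
    (1,2)@(3, 5): e=[1,6,15] → X
    (2,2)@(5, 5): e=[-5,14,13] → .
    (1,3)@(3, 7): e=[-7,2,27] → .
  covered (4 px):
    . . . .
    X X X .
    . X . .
    . . . .
    . . . .
    . . . .
    . . . .
    . . . .
T1:
  2·area = 20
  edge (2, 8)→(4, 2): d=(2,-6) inclusive
  edge (4, 2)→(3, 15): d=(-1,13) inclusive
  edge (3, 15)→(2, 8): d=(-1,-7) inclusive
    (0,0)@(1, 1): e=[-20,40,0] → .  [on edge]
    (1,2)@(3, 5): e=[0,10,10] → X  [on edge]
    (2,2)@(5, 5): e=[12,-16,24] → .
    (1,3)@(3, 7): e=[4,8,8] → X
    (2,3)@(5, 7): e=[16,-18,22] → .
    (1,4)@(3, 9): e=[8,6,6] → X
    (2,4)@(5, 9): e=[20,-20,20] → .
    (0,5)@(1, 11): e=[0,30,-10] → .  [on edge]
    (1,5)@(3, 11): e=[12,4,4] → X
    (2,5)@(5, 11): e=[24,-22,18] → .
    (1,6)@(3, 13): e=[16,2,2] → X
    (2,6)@(5, 13): e=[28,-24,16] → .
    (1,7)@(3, 15): e=[20,0,0] → X  [on edge]
  covered (6 px):
    . . . .
    . . . .
    . X . .
    . X . .
    . X . .
    . X . .
    . X . .
    . X . .

Answer: [6,6,8]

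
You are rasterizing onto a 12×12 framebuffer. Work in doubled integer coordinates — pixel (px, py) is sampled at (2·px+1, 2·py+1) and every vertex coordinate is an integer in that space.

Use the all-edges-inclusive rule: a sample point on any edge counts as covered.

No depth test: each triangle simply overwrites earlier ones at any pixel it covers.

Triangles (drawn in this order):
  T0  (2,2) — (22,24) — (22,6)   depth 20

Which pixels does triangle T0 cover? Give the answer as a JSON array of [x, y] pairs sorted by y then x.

T0:
  2·area = 360  (B↔C swapped to make it positive)
  edge (2, 2)→(22, 6): d=(20,4) inclusive
  edge (22, 6)→(22, 24): d=(0,18) inclusive
  edge (22, 24)→(2, 2): d=(-20,-22) inclusive
    (1,1)@(3, 3): e=[16,342,2] → #
    (2,1)@(5, 3): e=[8,306,46] → #
    (3,1)@(7, 3): e=[0,270,90] → #  [on edge]
    (4,1)@(9, 3): e=[-8,234,134] → ·
    (1,2)@(3, 5): e=[56,342,-38] → ·
    (2,2)@(5, 5): e=[48,306,6] → #
    (4,2)@(9, 5): e=[32,234,94] → #
    (5,2)@(11, 5): e=[24,198,138] → #
    (6,2)@(13, 5): e=[16,162,182] → #
    (7,2)@(15, 5): e=[8,126,226] → #
    (8,2)@(17, 5): e=[0,90,270] → #  [on edge]
    (9,2)@(19, 5): e=[-8,54,314] → ·
  covered (46 px):
    · · · · · · · · · · · ·
    · # # # · · · · · · · ·
    · · # # # # # # # · · ·
    · · · # # # # # # # # ·
    · · · · # # # # # # # ·
    · · · · · # # # # # # ·
    · · · · · · # # # # # ·
    · · · · · · · # # # # ·
    · · · · · · · · # # # ·
    · · · · · · · · · # # ·
    · · · · · · · · · · # ·
    · · · · · · · · · · · ·

Final: [[1,1],[2,1],[3,1],[2,2],[3,2],[4,2],[5,2],[6,2],[7,2],[8,2],[3,3],[4,3],[5,3],[6,3],[7,3],[8,3],[9,3],[10,3],[4,4],[5,4],[6,4],[7,4],[8,4],[9,4],[10,4],[5,5],[6,5],[7,5],[8,5],[9,5],[10,5],[6,6],[7,6],[8,6],[9,6],[10,6],[7,7],[8,7],[9,7],[10,7],[8,8],[9,8],[10,8],[9,9],[10,9],[10,10]]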